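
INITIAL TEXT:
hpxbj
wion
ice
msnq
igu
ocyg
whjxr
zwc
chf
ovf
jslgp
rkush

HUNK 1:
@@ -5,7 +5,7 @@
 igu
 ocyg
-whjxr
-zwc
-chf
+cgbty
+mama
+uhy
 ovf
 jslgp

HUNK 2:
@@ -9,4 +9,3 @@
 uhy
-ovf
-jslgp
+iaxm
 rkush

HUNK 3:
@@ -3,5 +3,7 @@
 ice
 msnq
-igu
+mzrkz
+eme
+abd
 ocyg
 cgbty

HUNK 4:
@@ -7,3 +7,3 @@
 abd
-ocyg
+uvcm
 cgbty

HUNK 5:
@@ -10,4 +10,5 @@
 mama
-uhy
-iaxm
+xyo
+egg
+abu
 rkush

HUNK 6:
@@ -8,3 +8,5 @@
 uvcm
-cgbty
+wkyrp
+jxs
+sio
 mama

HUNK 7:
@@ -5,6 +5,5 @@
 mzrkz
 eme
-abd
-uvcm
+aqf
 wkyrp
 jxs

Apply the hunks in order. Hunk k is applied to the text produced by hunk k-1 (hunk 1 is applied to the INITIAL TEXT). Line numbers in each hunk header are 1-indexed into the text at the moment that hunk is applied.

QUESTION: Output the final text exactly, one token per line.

Answer: hpxbj
wion
ice
msnq
mzrkz
eme
aqf
wkyrp
jxs
sio
mama
xyo
egg
abu
rkush

Derivation:
Hunk 1: at line 5 remove [whjxr,zwc,chf] add [cgbty,mama,uhy] -> 12 lines: hpxbj wion ice msnq igu ocyg cgbty mama uhy ovf jslgp rkush
Hunk 2: at line 9 remove [ovf,jslgp] add [iaxm] -> 11 lines: hpxbj wion ice msnq igu ocyg cgbty mama uhy iaxm rkush
Hunk 3: at line 3 remove [igu] add [mzrkz,eme,abd] -> 13 lines: hpxbj wion ice msnq mzrkz eme abd ocyg cgbty mama uhy iaxm rkush
Hunk 4: at line 7 remove [ocyg] add [uvcm] -> 13 lines: hpxbj wion ice msnq mzrkz eme abd uvcm cgbty mama uhy iaxm rkush
Hunk 5: at line 10 remove [uhy,iaxm] add [xyo,egg,abu] -> 14 lines: hpxbj wion ice msnq mzrkz eme abd uvcm cgbty mama xyo egg abu rkush
Hunk 6: at line 8 remove [cgbty] add [wkyrp,jxs,sio] -> 16 lines: hpxbj wion ice msnq mzrkz eme abd uvcm wkyrp jxs sio mama xyo egg abu rkush
Hunk 7: at line 5 remove [abd,uvcm] add [aqf] -> 15 lines: hpxbj wion ice msnq mzrkz eme aqf wkyrp jxs sio mama xyo egg abu rkush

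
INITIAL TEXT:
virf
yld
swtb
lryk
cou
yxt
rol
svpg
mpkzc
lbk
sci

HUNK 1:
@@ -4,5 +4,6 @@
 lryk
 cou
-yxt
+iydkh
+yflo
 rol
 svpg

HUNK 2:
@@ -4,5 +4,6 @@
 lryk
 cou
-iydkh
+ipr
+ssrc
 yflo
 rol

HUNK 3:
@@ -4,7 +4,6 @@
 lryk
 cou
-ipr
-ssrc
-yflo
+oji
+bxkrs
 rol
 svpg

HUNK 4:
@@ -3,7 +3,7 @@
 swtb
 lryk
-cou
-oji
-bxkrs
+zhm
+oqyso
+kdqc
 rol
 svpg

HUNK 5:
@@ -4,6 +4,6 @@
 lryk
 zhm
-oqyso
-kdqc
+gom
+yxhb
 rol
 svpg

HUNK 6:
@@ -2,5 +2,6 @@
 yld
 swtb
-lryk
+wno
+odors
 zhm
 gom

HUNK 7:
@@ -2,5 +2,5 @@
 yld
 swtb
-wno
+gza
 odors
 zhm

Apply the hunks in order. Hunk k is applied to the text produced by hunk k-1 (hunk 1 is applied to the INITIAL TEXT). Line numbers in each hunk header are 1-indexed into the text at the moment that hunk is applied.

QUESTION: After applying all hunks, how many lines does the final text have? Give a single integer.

Answer: 13

Derivation:
Hunk 1: at line 4 remove [yxt] add [iydkh,yflo] -> 12 lines: virf yld swtb lryk cou iydkh yflo rol svpg mpkzc lbk sci
Hunk 2: at line 4 remove [iydkh] add [ipr,ssrc] -> 13 lines: virf yld swtb lryk cou ipr ssrc yflo rol svpg mpkzc lbk sci
Hunk 3: at line 4 remove [ipr,ssrc,yflo] add [oji,bxkrs] -> 12 lines: virf yld swtb lryk cou oji bxkrs rol svpg mpkzc lbk sci
Hunk 4: at line 3 remove [cou,oji,bxkrs] add [zhm,oqyso,kdqc] -> 12 lines: virf yld swtb lryk zhm oqyso kdqc rol svpg mpkzc lbk sci
Hunk 5: at line 4 remove [oqyso,kdqc] add [gom,yxhb] -> 12 lines: virf yld swtb lryk zhm gom yxhb rol svpg mpkzc lbk sci
Hunk 6: at line 2 remove [lryk] add [wno,odors] -> 13 lines: virf yld swtb wno odors zhm gom yxhb rol svpg mpkzc lbk sci
Hunk 7: at line 2 remove [wno] add [gza] -> 13 lines: virf yld swtb gza odors zhm gom yxhb rol svpg mpkzc lbk sci
Final line count: 13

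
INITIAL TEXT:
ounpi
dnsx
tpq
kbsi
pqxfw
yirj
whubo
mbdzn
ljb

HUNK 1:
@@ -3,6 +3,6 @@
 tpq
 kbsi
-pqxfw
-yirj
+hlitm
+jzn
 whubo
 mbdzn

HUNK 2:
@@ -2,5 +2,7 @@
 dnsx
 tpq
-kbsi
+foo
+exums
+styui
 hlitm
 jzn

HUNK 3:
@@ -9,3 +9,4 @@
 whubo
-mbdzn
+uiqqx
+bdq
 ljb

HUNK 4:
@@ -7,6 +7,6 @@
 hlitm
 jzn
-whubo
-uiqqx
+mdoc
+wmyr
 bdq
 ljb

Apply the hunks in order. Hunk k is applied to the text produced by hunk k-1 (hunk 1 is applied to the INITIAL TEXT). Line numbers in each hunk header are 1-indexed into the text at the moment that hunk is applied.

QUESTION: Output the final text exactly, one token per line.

Answer: ounpi
dnsx
tpq
foo
exums
styui
hlitm
jzn
mdoc
wmyr
bdq
ljb

Derivation:
Hunk 1: at line 3 remove [pqxfw,yirj] add [hlitm,jzn] -> 9 lines: ounpi dnsx tpq kbsi hlitm jzn whubo mbdzn ljb
Hunk 2: at line 2 remove [kbsi] add [foo,exums,styui] -> 11 lines: ounpi dnsx tpq foo exums styui hlitm jzn whubo mbdzn ljb
Hunk 3: at line 9 remove [mbdzn] add [uiqqx,bdq] -> 12 lines: ounpi dnsx tpq foo exums styui hlitm jzn whubo uiqqx bdq ljb
Hunk 4: at line 7 remove [whubo,uiqqx] add [mdoc,wmyr] -> 12 lines: ounpi dnsx tpq foo exums styui hlitm jzn mdoc wmyr bdq ljb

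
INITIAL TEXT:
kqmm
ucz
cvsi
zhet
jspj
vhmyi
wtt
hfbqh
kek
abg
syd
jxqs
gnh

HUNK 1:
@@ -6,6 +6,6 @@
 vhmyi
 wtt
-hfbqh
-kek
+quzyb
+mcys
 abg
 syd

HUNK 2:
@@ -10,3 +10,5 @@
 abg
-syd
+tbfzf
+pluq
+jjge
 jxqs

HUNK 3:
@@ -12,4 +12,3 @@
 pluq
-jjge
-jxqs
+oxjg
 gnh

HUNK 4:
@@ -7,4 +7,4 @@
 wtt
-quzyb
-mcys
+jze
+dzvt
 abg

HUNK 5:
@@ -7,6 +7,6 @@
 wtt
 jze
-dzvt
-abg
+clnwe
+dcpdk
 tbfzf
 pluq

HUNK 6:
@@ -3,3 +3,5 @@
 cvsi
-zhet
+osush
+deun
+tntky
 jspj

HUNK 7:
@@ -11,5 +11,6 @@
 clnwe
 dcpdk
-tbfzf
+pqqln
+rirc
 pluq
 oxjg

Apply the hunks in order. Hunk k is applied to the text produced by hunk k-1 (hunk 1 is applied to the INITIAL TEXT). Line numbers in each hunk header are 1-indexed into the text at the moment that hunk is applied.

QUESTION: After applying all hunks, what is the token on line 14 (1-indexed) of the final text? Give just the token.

Answer: rirc

Derivation:
Hunk 1: at line 6 remove [hfbqh,kek] add [quzyb,mcys] -> 13 lines: kqmm ucz cvsi zhet jspj vhmyi wtt quzyb mcys abg syd jxqs gnh
Hunk 2: at line 10 remove [syd] add [tbfzf,pluq,jjge] -> 15 lines: kqmm ucz cvsi zhet jspj vhmyi wtt quzyb mcys abg tbfzf pluq jjge jxqs gnh
Hunk 3: at line 12 remove [jjge,jxqs] add [oxjg] -> 14 lines: kqmm ucz cvsi zhet jspj vhmyi wtt quzyb mcys abg tbfzf pluq oxjg gnh
Hunk 4: at line 7 remove [quzyb,mcys] add [jze,dzvt] -> 14 lines: kqmm ucz cvsi zhet jspj vhmyi wtt jze dzvt abg tbfzf pluq oxjg gnh
Hunk 5: at line 7 remove [dzvt,abg] add [clnwe,dcpdk] -> 14 lines: kqmm ucz cvsi zhet jspj vhmyi wtt jze clnwe dcpdk tbfzf pluq oxjg gnh
Hunk 6: at line 3 remove [zhet] add [osush,deun,tntky] -> 16 lines: kqmm ucz cvsi osush deun tntky jspj vhmyi wtt jze clnwe dcpdk tbfzf pluq oxjg gnh
Hunk 7: at line 11 remove [tbfzf] add [pqqln,rirc] -> 17 lines: kqmm ucz cvsi osush deun tntky jspj vhmyi wtt jze clnwe dcpdk pqqln rirc pluq oxjg gnh
Final line 14: rirc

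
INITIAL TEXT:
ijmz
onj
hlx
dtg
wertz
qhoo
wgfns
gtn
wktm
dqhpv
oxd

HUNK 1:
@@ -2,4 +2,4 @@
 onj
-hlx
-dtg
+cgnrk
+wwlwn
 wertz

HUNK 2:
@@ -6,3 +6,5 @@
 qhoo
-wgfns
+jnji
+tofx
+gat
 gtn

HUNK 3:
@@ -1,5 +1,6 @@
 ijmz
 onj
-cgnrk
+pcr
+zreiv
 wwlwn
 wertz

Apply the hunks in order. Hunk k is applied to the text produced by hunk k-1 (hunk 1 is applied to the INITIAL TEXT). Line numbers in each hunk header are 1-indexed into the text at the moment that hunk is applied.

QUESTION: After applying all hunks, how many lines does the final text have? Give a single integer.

Answer: 14

Derivation:
Hunk 1: at line 2 remove [hlx,dtg] add [cgnrk,wwlwn] -> 11 lines: ijmz onj cgnrk wwlwn wertz qhoo wgfns gtn wktm dqhpv oxd
Hunk 2: at line 6 remove [wgfns] add [jnji,tofx,gat] -> 13 lines: ijmz onj cgnrk wwlwn wertz qhoo jnji tofx gat gtn wktm dqhpv oxd
Hunk 3: at line 1 remove [cgnrk] add [pcr,zreiv] -> 14 lines: ijmz onj pcr zreiv wwlwn wertz qhoo jnji tofx gat gtn wktm dqhpv oxd
Final line count: 14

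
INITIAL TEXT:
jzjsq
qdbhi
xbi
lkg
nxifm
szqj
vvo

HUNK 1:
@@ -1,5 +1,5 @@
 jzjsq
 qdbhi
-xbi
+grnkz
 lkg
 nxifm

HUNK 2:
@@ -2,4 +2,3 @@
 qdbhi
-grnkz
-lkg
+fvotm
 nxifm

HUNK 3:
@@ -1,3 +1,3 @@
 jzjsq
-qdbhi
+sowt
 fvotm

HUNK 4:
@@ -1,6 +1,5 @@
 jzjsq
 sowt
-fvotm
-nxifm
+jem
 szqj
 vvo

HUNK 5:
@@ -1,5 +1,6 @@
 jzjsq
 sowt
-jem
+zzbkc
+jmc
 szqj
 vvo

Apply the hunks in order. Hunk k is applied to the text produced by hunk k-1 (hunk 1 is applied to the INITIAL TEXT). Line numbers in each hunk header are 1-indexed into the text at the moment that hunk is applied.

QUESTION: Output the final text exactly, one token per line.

Answer: jzjsq
sowt
zzbkc
jmc
szqj
vvo

Derivation:
Hunk 1: at line 1 remove [xbi] add [grnkz] -> 7 lines: jzjsq qdbhi grnkz lkg nxifm szqj vvo
Hunk 2: at line 2 remove [grnkz,lkg] add [fvotm] -> 6 lines: jzjsq qdbhi fvotm nxifm szqj vvo
Hunk 3: at line 1 remove [qdbhi] add [sowt] -> 6 lines: jzjsq sowt fvotm nxifm szqj vvo
Hunk 4: at line 1 remove [fvotm,nxifm] add [jem] -> 5 lines: jzjsq sowt jem szqj vvo
Hunk 5: at line 1 remove [jem] add [zzbkc,jmc] -> 6 lines: jzjsq sowt zzbkc jmc szqj vvo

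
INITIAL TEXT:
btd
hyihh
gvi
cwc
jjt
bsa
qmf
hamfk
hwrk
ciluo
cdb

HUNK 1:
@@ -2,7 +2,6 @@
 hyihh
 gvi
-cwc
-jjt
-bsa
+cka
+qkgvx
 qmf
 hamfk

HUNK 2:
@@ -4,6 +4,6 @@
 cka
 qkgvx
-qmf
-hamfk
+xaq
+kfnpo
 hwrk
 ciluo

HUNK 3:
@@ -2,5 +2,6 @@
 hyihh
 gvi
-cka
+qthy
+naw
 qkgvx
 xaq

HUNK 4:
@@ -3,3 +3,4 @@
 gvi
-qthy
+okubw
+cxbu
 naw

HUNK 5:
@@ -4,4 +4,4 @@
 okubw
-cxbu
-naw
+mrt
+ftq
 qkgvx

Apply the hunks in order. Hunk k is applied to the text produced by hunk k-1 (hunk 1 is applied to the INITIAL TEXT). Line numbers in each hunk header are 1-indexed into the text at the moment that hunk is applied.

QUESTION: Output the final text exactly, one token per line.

Answer: btd
hyihh
gvi
okubw
mrt
ftq
qkgvx
xaq
kfnpo
hwrk
ciluo
cdb

Derivation:
Hunk 1: at line 2 remove [cwc,jjt,bsa] add [cka,qkgvx] -> 10 lines: btd hyihh gvi cka qkgvx qmf hamfk hwrk ciluo cdb
Hunk 2: at line 4 remove [qmf,hamfk] add [xaq,kfnpo] -> 10 lines: btd hyihh gvi cka qkgvx xaq kfnpo hwrk ciluo cdb
Hunk 3: at line 2 remove [cka] add [qthy,naw] -> 11 lines: btd hyihh gvi qthy naw qkgvx xaq kfnpo hwrk ciluo cdb
Hunk 4: at line 3 remove [qthy] add [okubw,cxbu] -> 12 lines: btd hyihh gvi okubw cxbu naw qkgvx xaq kfnpo hwrk ciluo cdb
Hunk 5: at line 4 remove [cxbu,naw] add [mrt,ftq] -> 12 lines: btd hyihh gvi okubw mrt ftq qkgvx xaq kfnpo hwrk ciluo cdb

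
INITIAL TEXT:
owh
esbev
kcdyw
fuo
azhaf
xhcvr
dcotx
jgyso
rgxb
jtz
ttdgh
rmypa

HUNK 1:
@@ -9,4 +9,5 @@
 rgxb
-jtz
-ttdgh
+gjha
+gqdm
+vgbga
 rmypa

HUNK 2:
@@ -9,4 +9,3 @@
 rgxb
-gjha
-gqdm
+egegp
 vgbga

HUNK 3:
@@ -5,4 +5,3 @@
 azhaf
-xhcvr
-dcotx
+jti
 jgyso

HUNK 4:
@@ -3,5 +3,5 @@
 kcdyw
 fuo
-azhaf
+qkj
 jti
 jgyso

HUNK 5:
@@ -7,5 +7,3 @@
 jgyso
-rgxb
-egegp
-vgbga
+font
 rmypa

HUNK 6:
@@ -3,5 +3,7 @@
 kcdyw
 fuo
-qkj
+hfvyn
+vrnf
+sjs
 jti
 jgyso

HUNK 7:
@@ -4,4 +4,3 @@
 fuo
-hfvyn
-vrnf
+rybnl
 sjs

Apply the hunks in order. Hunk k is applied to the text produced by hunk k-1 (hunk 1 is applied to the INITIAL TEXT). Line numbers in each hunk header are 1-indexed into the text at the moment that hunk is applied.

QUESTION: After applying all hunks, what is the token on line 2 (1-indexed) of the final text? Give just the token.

Answer: esbev

Derivation:
Hunk 1: at line 9 remove [jtz,ttdgh] add [gjha,gqdm,vgbga] -> 13 lines: owh esbev kcdyw fuo azhaf xhcvr dcotx jgyso rgxb gjha gqdm vgbga rmypa
Hunk 2: at line 9 remove [gjha,gqdm] add [egegp] -> 12 lines: owh esbev kcdyw fuo azhaf xhcvr dcotx jgyso rgxb egegp vgbga rmypa
Hunk 3: at line 5 remove [xhcvr,dcotx] add [jti] -> 11 lines: owh esbev kcdyw fuo azhaf jti jgyso rgxb egegp vgbga rmypa
Hunk 4: at line 3 remove [azhaf] add [qkj] -> 11 lines: owh esbev kcdyw fuo qkj jti jgyso rgxb egegp vgbga rmypa
Hunk 5: at line 7 remove [rgxb,egegp,vgbga] add [font] -> 9 lines: owh esbev kcdyw fuo qkj jti jgyso font rmypa
Hunk 6: at line 3 remove [qkj] add [hfvyn,vrnf,sjs] -> 11 lines: owh esbev kcdyw fuo hfvyn vrnf sjs jti jgyso font rmypa
Hunk 7: at line 4 remove [hfvyn,vrnf] add [rybnl] -> 10 lines: owh esbev kcdyw fuo rybnl sjs jti jgyso font rmypa
Final line 2: esbev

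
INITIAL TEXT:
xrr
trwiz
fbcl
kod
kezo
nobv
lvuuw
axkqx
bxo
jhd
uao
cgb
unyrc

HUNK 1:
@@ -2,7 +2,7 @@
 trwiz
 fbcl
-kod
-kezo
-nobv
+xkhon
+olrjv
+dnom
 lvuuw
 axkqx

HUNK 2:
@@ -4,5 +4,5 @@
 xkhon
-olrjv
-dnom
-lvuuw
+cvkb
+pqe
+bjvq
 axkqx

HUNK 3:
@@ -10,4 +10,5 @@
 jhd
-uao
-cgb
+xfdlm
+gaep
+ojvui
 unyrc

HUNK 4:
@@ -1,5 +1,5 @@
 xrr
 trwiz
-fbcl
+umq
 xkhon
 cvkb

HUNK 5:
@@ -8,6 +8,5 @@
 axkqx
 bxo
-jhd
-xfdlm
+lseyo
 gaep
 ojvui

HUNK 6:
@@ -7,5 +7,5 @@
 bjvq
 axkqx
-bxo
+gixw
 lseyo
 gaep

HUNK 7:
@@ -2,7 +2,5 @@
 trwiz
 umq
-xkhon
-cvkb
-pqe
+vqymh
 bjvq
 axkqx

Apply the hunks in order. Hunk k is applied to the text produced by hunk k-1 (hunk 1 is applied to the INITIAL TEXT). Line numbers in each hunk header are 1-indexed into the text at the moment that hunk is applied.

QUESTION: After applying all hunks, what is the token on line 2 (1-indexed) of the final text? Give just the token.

Answer: trwiz

Derivation:
Hunk 1: at line 2 remove [kod,kezo,nobv] add [xkhon,olrjv,dnom] -> 13 lines: xrr trwiz fbcl xkhon olrjv dnom lvuuw axkqx bxo jhd uao cgb unyrc
Hunk 2: at line 4 remove [olrjv,dnom,lvuuw] add [cvkb,pqe,bjvq] -> 13 lines: xrr trwiz fbcl xkhon cvkb pqe bjvq axkqx bxo jhd uao cgb unyrc
Hunk 3: at line 10 remove [uao,cgb] add [xfdlm,gaep,ojvui] -> 14 lines: xrr trwiz fbcl xkhon cvkb pqe bjvq axkqx bxo jhd xfdlm gaep ojvui unyrc
Hunk 4: at line 1 remove [fbcl] add [umq] -> 14 lines: xrr trwiz umq xkhon cvkb pqe bjvq axkqx bxo jhd xfdlm gaep ojvui unyrc
Hunk 5: at line 8 remove [jhd,xfdlm] add [lseyo] -> 13 lines: xrr trwiz umq xkhon cvkb pqe bjvq axkqx bxo lseyo gaep ojvui unyrc
Hunk 6: at line 7 remove [bxo] add [gixw] -> 13 lines: xrr trwiz umq xkhon cvkb pqe bjvq axkqx gixw lseyo gaep ojvui unyrc
Hunk 7: at line 2 remove [xkhon,cvkb,pqe] add [vqymh] -> 11 lines: xrr trwiz umq vqymh bjvq axkqx gixw lseyo gaep ojvui unyrc
Final line 2: trwiz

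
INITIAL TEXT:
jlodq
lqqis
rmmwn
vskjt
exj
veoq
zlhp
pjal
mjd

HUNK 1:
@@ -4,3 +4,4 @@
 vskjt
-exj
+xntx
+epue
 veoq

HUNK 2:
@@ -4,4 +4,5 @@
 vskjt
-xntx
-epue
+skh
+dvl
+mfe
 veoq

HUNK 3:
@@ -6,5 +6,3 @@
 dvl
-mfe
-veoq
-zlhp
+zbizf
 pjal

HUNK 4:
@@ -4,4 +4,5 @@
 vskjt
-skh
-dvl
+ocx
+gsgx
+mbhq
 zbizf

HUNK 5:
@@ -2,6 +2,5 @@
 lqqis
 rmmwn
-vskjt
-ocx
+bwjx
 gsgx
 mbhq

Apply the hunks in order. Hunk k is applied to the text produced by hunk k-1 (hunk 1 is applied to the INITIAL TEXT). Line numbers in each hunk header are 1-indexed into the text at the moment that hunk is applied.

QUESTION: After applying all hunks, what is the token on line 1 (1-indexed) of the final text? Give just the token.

Hunk 1: at line 4 remove [exj] add [xntx,epue] -> 10 lines: jlodq lqqis rmmwn vskjt xntx epue veoq zlhp pjal mjd
Hunk 2: at line 4 remove [xntx,epue] add [skh,dvl,mfe] -> 11 lines: jlodq lqqis rmmwn vskjt skh dvl mfe veoq zlhp pjal mjd
Hunk 3: at line 6 remove [mfe,veoq,zlhp] add [zbizf] -> 9 lines: jlodq lqqis rmmwn vskjt skh dvl zbizf pjal mjd
Hunk 4: at line 4 remove [skh,dvl] add [ocx,gsgx,mbhq] -> 10 lines: jlodq lqqis rmmwn vskjt ocx gsgx mbhq zbizf pjal mjd
Hunk 5: at line 2 remove [vskjt,ocx] add [bwjx] -> 9 lines: jlodq lqqis rmmwn bwjx gsgx mbhq zbizf pjal mjd
Final line 1: jlodq

Answer: jlodq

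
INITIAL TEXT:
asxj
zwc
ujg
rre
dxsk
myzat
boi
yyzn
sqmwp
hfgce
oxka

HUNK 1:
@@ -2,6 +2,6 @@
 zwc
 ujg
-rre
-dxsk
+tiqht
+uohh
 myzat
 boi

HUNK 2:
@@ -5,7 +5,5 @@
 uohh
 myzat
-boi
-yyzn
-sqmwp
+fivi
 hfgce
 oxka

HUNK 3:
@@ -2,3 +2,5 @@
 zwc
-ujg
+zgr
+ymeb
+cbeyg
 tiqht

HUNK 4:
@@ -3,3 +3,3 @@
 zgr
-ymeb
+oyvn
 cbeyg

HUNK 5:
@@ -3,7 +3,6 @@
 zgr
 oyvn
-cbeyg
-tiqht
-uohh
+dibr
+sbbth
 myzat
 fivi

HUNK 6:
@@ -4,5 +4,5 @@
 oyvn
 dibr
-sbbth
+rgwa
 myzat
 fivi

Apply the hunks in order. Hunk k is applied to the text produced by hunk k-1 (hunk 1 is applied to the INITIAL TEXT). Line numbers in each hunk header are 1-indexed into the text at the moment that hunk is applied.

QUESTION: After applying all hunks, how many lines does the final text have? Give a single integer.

Answer: 10

Derivation:
Hunk 1: at line 2 remove [rre,dxsk] add [tiqht,uohh] -> 11 lines: asxj zwc ujg tiqht uohh myzat boi yyzn sqmwp hfgce oxka
Hunk 2: at line 5 remove [boi,yyzn,sqmwp] add [fivi] -> 9 lines: asxj zwc ujg tiqht uohh myzat fivi hfgce oxka
Hunk 3: at line 2 remove [ujg] add [zgr,ymeb,cbeyg] -> 11 lines: asxj zwc zgr ymeb cbeyg tiqht uohh myzat fivi hfgce oxka
Hunk 4: at line 3 remove [ymeb] add [oyvn] -> 11 lines: asxj zwc zgr oyvn cbeyg tiqht uohh myzat fivi hfgce oxka
Hunk 5: at line 3 remove [cbeyg,tiqht,uohh] add [dibr,sbbth] -> 10 lines: asxj zwc zgr oyvn dibr sbbth myzat fivi hfgce oxka
Hunk 6: at line 4 remove [sbbth] add [rgwa] -> 10 lines: asxj zwc zgr oyvn dibr rgwa myzat fivi hfgce oxka
Final line count: 10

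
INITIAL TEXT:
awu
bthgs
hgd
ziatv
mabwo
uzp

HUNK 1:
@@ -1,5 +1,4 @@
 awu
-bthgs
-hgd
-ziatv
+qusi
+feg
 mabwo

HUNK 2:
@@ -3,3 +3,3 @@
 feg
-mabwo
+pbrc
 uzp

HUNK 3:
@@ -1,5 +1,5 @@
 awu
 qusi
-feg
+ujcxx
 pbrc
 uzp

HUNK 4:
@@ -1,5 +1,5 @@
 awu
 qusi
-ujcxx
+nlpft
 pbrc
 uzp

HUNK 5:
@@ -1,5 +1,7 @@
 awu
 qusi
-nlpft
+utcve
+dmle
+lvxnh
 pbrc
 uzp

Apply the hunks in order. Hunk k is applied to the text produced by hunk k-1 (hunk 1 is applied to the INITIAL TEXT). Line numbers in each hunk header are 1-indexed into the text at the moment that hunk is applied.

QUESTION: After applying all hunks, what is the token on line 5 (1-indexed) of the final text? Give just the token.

Answer: lvxnh

Derivation:
Hunk 1: at line 1 remove [bthgs,hgd,ziatv] add [qusi,feg] -> 5 lines: awu qusi feg mabwo uzp
Hunk 2: at line 3 remove [mabwo] add [pbrc] -> 5 lines: awu qusi feg pbrc uzp
Hunk 3: at line 1 remove [feg] add [ujcxx] -> 5 lines: awu qusi ujcxx pbrc uzp
Hunk 4: at line 1 remove [ujcxx] add [nlpft] -> 5 lines: awu qusi nlpft pbrc uzp
Hunk 5: at line 1 remove [nlpft] add [utcve,dmle,lvxnh] -> 7 lines: awu qusi utcve dmle lvxnh pbrc uzp
Final line 5: lvxnh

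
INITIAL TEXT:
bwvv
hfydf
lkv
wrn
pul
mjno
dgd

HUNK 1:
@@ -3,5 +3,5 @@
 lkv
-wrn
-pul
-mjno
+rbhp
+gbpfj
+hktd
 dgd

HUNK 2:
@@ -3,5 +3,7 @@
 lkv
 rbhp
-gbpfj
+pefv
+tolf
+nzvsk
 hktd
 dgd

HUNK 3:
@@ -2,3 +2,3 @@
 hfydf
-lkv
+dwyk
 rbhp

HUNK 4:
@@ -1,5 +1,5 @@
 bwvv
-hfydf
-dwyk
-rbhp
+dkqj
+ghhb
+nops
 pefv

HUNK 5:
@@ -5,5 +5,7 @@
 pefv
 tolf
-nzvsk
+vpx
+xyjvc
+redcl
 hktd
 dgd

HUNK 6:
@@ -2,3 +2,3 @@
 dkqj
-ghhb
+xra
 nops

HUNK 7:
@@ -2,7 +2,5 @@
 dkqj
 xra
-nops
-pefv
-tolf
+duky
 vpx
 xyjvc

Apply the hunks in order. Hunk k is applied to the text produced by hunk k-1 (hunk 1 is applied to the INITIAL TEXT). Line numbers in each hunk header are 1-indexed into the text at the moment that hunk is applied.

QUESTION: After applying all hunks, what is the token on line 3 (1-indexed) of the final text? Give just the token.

Hunk 1: at line 3 remove [wrn,pul,mjno] add [rbhp,gbpfj,hktd] -> 7 lines: bwvv hfydf lkv rbhp gbpfj hktd dgd
Hunk 2: at line 3 remove [gbpfj] add [pefv,tolf,nzvsk] -> 9 lines: bwvv hfydf lkv rbhp pefv tolf nzvsk hktd dgd
Hunk 3: at line 2 remove [lkv] add [dwyk] -> 9 lines: bwvv hfydf dwyk rbhp pefv tolf nzvsk hktd dgd
Hunk 4: at line 1 remove [hfydf,dwyk,rbhp] add [dkqj,ghhb,nops] -> 9 lines: bwvv dkqj ghhb nops pefv tolf nzvsk hktd dgd
Hunk 5: at line 5 remove [nzvsk] add [vpx,xyjvc,redcl] -> 11 lines: bwvv dkqj ghhb nops pefv tolf vpx xyjvc redcl hktd dgd
Hunk 6: at line 2 remove [ghhb] add [xra] -> 11 lines: bwvv dkqj xra nops pefv tolf vpx xyjvc redcl hktd dgd
Hunk 7: at line 2 remove [nops,pefv,tolf] add [duky] -> 9 lines: bwvv dkqj xra duky vpx xyjvc redcl hktd dgd
Final line 3: xra

Answer: xra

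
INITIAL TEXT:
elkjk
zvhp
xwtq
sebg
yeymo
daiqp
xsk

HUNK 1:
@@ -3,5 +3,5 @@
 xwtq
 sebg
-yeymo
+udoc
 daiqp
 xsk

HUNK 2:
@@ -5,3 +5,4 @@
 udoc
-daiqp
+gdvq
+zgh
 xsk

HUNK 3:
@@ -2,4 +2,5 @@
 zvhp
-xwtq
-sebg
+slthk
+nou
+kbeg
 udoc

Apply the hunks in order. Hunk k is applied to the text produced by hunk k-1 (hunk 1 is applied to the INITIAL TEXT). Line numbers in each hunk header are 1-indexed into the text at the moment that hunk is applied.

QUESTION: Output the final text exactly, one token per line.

Answer: elkjk
zvhp
slthk
nou
kbeg
udoc
gdvq
zgh
xsk

Derivation:
Hunk 1: at line 3 remove [yeymo] add [udoc] -> 7 lines: elkjk zvhp xwtq sebg udoc daiqp xsk
Hunk 2: at line 5 remove [daiqp] add [gdvq,zgh] -> 8 lines: elkjk zvhp xwtq sebg udoc gdvq zgh xsk
Hunk 3: at line 2 remove [xwtq,sebg] add [slthk,nou,kbeg] -> 9 lines: elkjk zvhp slthk nou kbeg udoc gdvq zgh xsk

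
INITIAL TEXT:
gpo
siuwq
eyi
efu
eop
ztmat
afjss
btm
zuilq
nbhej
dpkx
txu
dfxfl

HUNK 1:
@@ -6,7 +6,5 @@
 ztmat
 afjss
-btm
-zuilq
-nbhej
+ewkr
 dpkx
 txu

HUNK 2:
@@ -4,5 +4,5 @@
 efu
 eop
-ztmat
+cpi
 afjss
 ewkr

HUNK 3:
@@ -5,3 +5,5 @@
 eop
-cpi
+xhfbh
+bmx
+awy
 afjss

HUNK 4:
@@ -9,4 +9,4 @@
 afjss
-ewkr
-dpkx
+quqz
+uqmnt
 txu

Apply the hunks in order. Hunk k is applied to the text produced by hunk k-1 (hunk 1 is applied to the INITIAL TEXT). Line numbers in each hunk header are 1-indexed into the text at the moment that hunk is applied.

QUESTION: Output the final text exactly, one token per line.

Hunk 1: at line 6 remove [btm,zuilq,nbhej] add [ewkr] -> 11 lines: gpo siuwq eyi efu eop ztmat afjss ewkr dpkx txu dfxfl
Hunk 2: at line 4 remove [ztmat] add [cpi] -> 11 lines: gpo siuwq eyi efu eop cpi afjss ewkr dpkx txu dfxfl
Hunk 3: at line 5 remove [cpi] add [xhfbh,bmx,awy] -> 13 lines: gpo siuwq eyi efu eop xhfbh bmx awy afjss ewkr dpkx txu dfxfl
Hunk 4: at line 9 remove [ewkr,dpkx] add [quqz,uqmnt] -> 13 lines: gpo siuwq eyi efu eop xhfbh bmx awy afjss quqz uqmnt txu dfxfl

Answer: gpo
siuwq
eyi
efu
eop
xhfbh
bmx
awy
afjss
quqz
uqmnt
txu
dfxfl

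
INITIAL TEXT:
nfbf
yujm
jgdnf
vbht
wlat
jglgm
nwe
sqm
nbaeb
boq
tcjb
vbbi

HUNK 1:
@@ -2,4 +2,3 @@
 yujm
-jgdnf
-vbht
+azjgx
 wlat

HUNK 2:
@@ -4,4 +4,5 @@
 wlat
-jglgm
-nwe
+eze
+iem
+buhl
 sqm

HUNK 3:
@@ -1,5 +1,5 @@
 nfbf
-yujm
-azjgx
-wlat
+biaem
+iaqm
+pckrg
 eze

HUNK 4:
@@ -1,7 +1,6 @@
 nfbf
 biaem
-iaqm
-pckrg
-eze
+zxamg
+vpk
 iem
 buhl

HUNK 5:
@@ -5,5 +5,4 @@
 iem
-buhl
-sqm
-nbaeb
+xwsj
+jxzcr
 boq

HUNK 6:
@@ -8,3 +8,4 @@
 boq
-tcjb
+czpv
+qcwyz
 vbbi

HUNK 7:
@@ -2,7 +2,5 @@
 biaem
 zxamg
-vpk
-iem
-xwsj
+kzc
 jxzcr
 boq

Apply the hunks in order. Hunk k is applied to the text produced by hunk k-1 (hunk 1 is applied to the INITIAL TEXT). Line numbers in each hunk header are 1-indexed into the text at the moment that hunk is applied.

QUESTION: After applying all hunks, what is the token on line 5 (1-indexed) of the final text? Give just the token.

Hunk 1: at line 2 remove [jgdnf,vbht] add [azjgx] -> 11 lines: nfbf yujm azjgx wlat jglgm nwe sqm nbaeb boq tcjb vbbi
Hunk 2: at line 4 remove [jglgm,nwe] add [eze,iem,buhl] -> 12 lines: nfbf yujm azjgx wlat eze iem buhl sqm nbaeb boq tcjb vbbi
Hunk 3: at line 1 remove [yujm,azjgx,wlat] add [biaem,iaqm,pckrg] -> 12 lines: nfbf biaem iaqm pckrg eze iem buhl sqm nbaeb boq tcjb vbbi
Hunk 4: at line 1 remove [iaqm,pckrg,eze] add [zxamg,vpk] -> 11 lines: nfbf biaem zxamg vpk iem buhl sqm nbaeb boq tcjb vbbi
Hunk 5: at line 5 remove [buhl,sqm,nbaeb] add [xwsj,jxzcr] -> 10 lines: nfbf biaem zxamg vpk iem xwsj jxzcr boq tcjb vbbi
Hunk 6: at line 8 remove [tcjb] add [czpv,qcwyz] -> 11 lines: nfbf biaem zxamg vpk iem xwsj jxzcr boq czpv qcwyz vbbi
Hunk 7: at line 2 remove [vpk,iem,xwsj] add [kzc] -> 9 lines: nfbf biaem zxamg kzc jxzcr boq czpv qcwyz vbbi
Final line 5: jxzcr

Answer: jxzcr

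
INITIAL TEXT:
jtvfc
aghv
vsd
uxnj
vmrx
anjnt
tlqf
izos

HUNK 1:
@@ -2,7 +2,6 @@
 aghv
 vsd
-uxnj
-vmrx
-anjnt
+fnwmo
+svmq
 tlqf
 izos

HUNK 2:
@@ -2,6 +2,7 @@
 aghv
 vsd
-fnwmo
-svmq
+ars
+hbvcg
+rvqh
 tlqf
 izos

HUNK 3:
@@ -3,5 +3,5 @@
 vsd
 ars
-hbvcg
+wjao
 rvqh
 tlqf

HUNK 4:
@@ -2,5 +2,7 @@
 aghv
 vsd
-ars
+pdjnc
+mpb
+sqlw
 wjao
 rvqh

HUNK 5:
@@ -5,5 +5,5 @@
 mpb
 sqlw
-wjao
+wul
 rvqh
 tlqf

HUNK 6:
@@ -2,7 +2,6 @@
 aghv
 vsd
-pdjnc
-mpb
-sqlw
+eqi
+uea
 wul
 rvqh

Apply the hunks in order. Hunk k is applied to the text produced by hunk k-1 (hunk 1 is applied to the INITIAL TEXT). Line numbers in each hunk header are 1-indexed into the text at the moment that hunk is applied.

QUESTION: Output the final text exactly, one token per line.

Hunk 1: at line 2 remove [uxnj,vmrx,anjnt] add [fnwmo,svmq] -> 7 lines: jtvfc aghv vsd fnwmo svmq tlqf izos
Hunk 2: at line 2 remove [fnwmo,svmq] add [ars,hbvcg,rvqh] -> 8 lines: jtvfc aghv vsd ars hbvcg rvqh tlqf izos
Hunk 3: at line 3 remove [hbvcg] add [wjao] -> 8 lines: jtvfc aghv vsd ars wjao rvqh tlqf izos
Hunk 4: at line 2 remove [ars] add [pdjnc,mpb,sqlw] -> 10 lines: jtvfc aghv vsd pdjnc mpb sqlw wjao rvqh tlqf izos
Hunk 5: at line 5 remove [wjao] add [wul] -> 10 lines: jtvfc aghv vsd pdjnc mpb sqlw wul rvqh tlqf izos
Hunk 6: at line 2 remove [pdjnc,mpb,sqlw] add [eqi,uea] -> 9 lines: jtvfc aghv vsd eqi uea wul rvqh tlqf izos

Answer: jtvfc
aghv
vsd
eqi
uea
wul
rvqh
tlqf
izos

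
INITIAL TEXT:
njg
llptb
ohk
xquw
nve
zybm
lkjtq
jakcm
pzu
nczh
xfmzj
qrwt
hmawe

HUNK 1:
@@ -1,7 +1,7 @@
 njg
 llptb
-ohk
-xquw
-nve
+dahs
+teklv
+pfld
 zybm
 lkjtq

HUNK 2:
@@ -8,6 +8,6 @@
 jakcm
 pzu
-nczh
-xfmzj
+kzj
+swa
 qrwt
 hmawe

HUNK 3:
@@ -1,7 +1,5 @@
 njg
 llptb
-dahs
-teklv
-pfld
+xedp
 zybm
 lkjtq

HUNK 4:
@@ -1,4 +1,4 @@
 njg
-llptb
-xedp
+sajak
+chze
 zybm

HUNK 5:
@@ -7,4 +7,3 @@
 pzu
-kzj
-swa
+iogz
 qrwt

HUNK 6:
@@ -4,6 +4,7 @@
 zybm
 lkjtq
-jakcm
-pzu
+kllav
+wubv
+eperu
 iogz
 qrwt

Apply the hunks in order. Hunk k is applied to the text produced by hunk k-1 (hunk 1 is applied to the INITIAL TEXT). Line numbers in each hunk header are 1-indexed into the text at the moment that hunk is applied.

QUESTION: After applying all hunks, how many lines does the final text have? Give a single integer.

Answer: 11

Derivation:
Hunk 1: at line 1 remove [ohk,xquw,nve] add [dahs,teklv,pfld] -> 13 lines: njg llptb dahs teklv pfld zybm lkjtq jakcm pzu nczh xfmzj qrwt hmawe
Hunk 2: at line 8 remove [nczh,xfmzj] add [kzj,swa] -> 13 lines: njg llptb dahs teklv pfld zybm lkjtq jakcm pzu kzj swa qrwt hmawe
Hunk 3: at line 1 remove [dahs,teklv,pfld] add [xedp] -> 11 lines: njg llptb xedp zybm lkjtq jakcm pzu kzj swa qrwt hmawe
Hunk 4: at line 1 remove [llptb,xedp] add [sajak,chze] -> 11 lines: njg sajak chze zybm lkjtq jakcm pzu kzj swa qrwt hmawe
Hunk 5: at line 7 remove [kzj,swa] add [iogz] -> 10 lines: njg sajak chze zybm lkjtq jakcm pzu iogz qrwt hmawe
Hunk 6: at line 4 remove [jakcm,pzu] add [kllav,wubv,eperu] -> 11 lines: njg sajak chze zybm lkjtq kllav wubv eperu iogz qrwt hmawe
Final line count: 11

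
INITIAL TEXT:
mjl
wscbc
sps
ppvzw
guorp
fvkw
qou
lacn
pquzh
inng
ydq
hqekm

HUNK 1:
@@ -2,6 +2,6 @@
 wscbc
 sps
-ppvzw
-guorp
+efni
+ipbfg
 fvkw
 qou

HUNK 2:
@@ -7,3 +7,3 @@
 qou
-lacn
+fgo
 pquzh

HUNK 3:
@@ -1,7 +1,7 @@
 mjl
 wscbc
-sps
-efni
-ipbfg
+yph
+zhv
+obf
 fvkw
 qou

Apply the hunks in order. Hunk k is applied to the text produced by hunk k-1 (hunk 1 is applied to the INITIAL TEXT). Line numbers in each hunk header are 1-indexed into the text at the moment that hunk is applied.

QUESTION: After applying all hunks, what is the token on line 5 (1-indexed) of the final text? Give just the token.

Hunk 1: at line 2 remove [ppvzw,guorp] add [efni,ipbfg] -> 12 lines: mjl wscbc sps efni ipbfg fvkw qou lacn pquzh inng ydq hqekm
Hunk 2: at line 7 remove [lacn] add [fgo] -> 12 lines: mjl wscbc sps efni ipbfg fvkw qou fgo pquzh inng ydq hqekm
Hunk 3: at line 1 remove [sps,efni,ipbfg] add [yph,zhv,obf] -> 12 lines: mjl wscbc yph zhv obf fvkw qou fgo pquzh inng ydq hqekm
Final line 5: obf

Answer: obf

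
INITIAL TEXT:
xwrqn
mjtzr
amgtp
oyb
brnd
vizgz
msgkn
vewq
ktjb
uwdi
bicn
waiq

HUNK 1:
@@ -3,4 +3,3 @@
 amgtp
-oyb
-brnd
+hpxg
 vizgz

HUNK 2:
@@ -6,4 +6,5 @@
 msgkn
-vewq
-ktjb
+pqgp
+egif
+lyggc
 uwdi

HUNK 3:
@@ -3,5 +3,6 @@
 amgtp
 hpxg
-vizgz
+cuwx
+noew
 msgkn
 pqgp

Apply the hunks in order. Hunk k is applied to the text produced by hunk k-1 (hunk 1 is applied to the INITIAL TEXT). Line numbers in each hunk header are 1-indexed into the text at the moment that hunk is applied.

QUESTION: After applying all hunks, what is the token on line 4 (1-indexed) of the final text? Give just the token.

Answer: hpxg

Derivation:
Hunk 1: at line 3 remove [oyb,brnd] add [hpxg] -> 11 lines: xwrqn mjtzr amgtp hpxg vizgz msgkn vewq ktjb uwdi bicn waiq
Hunk 2: at line 6 remove [vewq,ktjb] add [pqgp,egif,lyggc] -> 12 lines: xwrqn mjtzr amgtp hpxg vizgz msgkn pqgp egif lyggc uwdi bicn waiq
Hunk 3: at line 3 remove [vizgz] add [cuwx,noew] -> 13 lines: xwrqn mjtzr amgtp hpxg cuwx noew msgkn pqgp egif lyggc uwdi bicn waiq
Final line 4: hpxg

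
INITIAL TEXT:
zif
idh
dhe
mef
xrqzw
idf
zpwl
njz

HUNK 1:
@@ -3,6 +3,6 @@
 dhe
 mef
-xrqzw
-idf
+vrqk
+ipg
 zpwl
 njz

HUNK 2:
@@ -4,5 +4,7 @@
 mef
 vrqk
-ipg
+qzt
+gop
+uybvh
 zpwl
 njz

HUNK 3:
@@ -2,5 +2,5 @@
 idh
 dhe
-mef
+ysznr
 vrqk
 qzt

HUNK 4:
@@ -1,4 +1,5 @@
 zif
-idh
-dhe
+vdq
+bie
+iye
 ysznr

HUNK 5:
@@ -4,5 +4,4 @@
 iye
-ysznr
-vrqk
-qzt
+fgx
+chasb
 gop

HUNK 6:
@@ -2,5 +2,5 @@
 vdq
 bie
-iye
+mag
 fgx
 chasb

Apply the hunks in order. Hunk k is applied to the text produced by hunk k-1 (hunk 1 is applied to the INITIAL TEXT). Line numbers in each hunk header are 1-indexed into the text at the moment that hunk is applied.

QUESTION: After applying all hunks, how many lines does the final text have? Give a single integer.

Hunk 1: at line 3 remove [xrqzw,idf] add [vrqk,ipg] -> 8 lines: zif idh dhe mef vrqk ipg zpwl njz
Hunk 2: at line 4 remove [ipg] add [qzt,gop,uybvh] -> 10 lines: zif idh dhe mef vrqk qzt gop uybvh zpwl njz
Hunk 3: at line 2 remove [mef] add [ysznr] -> 10 lines: zif idh dhe ysznr vrqk qzt gop uybvh zpwl njz
Hunk 4: at line 1 remove [idh,dhe] add [vdq,bie,iye] -> 11 lines: zif vdq bie iye ysznr vrqk qzt gop uybvh zpwl njz
Hunk 5: at line 4 remove [ysznr,vrqk,qzt] add [fgx,chasb] -> 10 lines: zif vdq bie iye fgx chasb gop uybvh zpwl njz
Hunk 6: at line 2 remove [iye] add [mag] -> 10 lines: zif vdq bie mag fgx chasb gop uybvh zpwl njz
Final line count: 10

Answer: 10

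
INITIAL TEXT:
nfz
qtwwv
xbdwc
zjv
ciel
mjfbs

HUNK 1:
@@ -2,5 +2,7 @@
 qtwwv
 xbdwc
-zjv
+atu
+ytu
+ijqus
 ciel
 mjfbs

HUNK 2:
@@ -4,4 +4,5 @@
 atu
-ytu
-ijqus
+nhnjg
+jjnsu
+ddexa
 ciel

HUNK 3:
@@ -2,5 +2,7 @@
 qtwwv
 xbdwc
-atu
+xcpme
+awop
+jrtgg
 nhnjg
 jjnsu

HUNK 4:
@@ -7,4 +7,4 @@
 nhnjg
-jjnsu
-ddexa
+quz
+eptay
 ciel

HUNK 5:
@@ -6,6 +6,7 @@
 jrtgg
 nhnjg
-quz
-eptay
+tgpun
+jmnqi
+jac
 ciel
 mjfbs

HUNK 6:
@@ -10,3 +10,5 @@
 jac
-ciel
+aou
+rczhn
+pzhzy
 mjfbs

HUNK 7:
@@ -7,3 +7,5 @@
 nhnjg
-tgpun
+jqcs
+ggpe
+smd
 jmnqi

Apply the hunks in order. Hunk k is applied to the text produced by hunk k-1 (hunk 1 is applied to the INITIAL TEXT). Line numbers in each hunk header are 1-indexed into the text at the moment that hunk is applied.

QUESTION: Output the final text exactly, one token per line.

Answer: nfz
qtwwv
xbdwc
xcpme
awop
jrtgg
nhnjg
jqcs
ggpe
smd
jmnqi
jac
aou
rczhn
pzhzy
mjfbs

Derivation:
Hunk 1: at line 2 remove [zjv] add [atu,ytu,ijqus] -> 8 lines: nfz qtwwv xbdwc atu ytu ijqus ciel mjfbs
Hunk 2: at line 4 remove [ytu,ijqus] add [nhnjg,jjnsu,ddexa] -> 9 lines: nfz qtwwv xbdwc atu nhnjg jjnsu ddexa ciel mjfbs
Hunk 3: at line 2 remove [atu] add [xcpme,awop,jrtgg] -> 11 lines: nfz qtwwv xbdwc xcpme awop jrtgg nhnjg jjnsu ddexa ciel mjfbs
Hunk 4: at line 7 remove [jjnsu,ddexa] add [quz,eptay] -> 11 lines: nfz qtwwv xbdwc xcpme awop jrtgg nhnjg quz eptay ciel mjfbs
Hunk 5: at line 6 remove [quz,eptay] add [tgpun,jmnqi,jac] -> 12 lines: nfz qtwwv xbdwc xcpme awop jrtgg nhnjg tgpun jmnqi jac ciel mjfbs
Hunk 6: at line 10 remove [ciel] add [aou,rczhn,pzhzy] -> 14 lines: nfz qtwwv xbdwc xcpme awop jrtgg nhnjg tgpun jmnqi jac aou rczhn pzhzy mjfbs
Hunk 7: at line 7 remove [tgpun] add [jqcs,ggpe,smd] -> 16 lines: nfz qtwwv xbdwc xcpme awop jrtgg nhnjg jqcs ggpe smd jmnqi jac aou rczhn pzhzy mjfbs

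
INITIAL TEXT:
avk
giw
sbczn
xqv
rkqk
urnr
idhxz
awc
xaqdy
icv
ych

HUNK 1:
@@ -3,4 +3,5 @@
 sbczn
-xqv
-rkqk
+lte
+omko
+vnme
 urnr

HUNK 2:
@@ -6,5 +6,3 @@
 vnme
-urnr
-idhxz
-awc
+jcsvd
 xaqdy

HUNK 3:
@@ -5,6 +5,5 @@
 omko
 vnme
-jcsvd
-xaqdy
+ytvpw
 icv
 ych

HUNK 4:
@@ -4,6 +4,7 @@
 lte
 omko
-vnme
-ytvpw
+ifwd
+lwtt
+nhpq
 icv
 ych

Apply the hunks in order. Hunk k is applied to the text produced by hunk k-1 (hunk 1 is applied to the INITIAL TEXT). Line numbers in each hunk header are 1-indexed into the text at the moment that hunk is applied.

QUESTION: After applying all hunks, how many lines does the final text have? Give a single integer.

Answer: 10

Derivation:
Hunk 1: at line 3 remove [xqv,rkqk] add [lte,omko,vnme] -> 12 lines: avk giw sbczn lte omko vnme urnr idhxz awc xaqdy icv ych
Hunk 2: at line 6 remove [urnr,idhxz,awc] add [jcsvd] -> 10 lines: avk giw sbczn lte omko vnme jcsvd xaqdy icv ych
Hunk 3: at line 5 remove [jcsvd,xaqdy] add [ytvpw] -> 9 lines: avk giw sbczn lte omko vnme ytvpw icv ych
Hunk 4: at line 4 remove [vnme,ytvpw] add [ifwd,lwtt,nhpq] -> 10 lines: avk giw sbczn lte omko ifwd lwtt nhpq icv ych
Final line count: 10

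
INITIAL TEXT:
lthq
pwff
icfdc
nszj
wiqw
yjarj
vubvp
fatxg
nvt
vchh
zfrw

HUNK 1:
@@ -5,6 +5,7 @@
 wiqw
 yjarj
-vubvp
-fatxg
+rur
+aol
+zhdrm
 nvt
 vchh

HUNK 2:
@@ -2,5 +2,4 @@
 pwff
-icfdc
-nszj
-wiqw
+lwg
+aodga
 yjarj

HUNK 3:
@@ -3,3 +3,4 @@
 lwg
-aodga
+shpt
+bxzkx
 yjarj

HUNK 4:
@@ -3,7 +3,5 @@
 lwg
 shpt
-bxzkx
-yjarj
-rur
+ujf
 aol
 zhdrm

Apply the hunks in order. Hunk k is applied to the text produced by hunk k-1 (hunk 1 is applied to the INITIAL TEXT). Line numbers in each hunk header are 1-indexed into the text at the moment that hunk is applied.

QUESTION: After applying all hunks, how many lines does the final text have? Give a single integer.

Answer: 10

Derivation:
Hunk 1: at line 5 remove [vubvp,fatxg] add [rur,aol,zhdrm] -> 12 lines: lthq pwff icfdc nszj wiqw yjarj rur aol zhdrm nvt vchh zfrw
Hunk 2: at line 2 remove [icfdc,nszj,wiqw] add [lwg,aodga] -> 11 lines: lthq pwff lwg aodga yjarj rur aol zhdrm nvt vchh zfrw
Hunk 3: at line 3 remove [aodga] add [shpt,bxzkx] -> 12 lines: lthq pwff lwg shpt bxzkx yjarj rur aol zhdrm nvt vchh zfrw
Hunk 4: at line 3 remove [bxzkx,yjarj,rur] add [ujf] -> 10 lines: lthq pwff lwg shpt ujf aol zhdrm nvt vchh zfrw
Final line count: 10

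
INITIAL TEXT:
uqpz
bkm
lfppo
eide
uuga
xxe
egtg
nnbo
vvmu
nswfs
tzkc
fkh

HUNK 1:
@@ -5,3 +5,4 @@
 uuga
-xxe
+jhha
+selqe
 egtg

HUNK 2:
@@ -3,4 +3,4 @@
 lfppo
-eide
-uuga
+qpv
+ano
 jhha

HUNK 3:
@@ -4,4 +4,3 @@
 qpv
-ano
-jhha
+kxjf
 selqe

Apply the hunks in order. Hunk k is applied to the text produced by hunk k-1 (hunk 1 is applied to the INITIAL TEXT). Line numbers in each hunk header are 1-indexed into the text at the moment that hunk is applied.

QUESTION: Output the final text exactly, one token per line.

Answer: uqpz
bkm
lfppo
qpv
kxjf
selqe
egtg
nnbo
vvmu
nswfs
tzkc
fkh

Derivation:
Hunk 1: at line 5 remove [xxe] add [jhha,selqe] -> 13 lines: uqpz bkm lfppo eide uuga jhha selqe egtg nnbo vvmu nswfs tzkc fkh
Hunk 2: at line 3 remove [eide,uuga] add [qpv,ano] -> 13 lines: uqpz bkm lfppo qpv ano jhha selqe egtg nnbo vvmu nswfs tzkc fkh
Hunk 3: at line 4 remove [ano,jhha] add [kxjf] -> 12 lines: uqpz bkm lfppo qpv kxjf selqe egtg nnbo vvmu nswfs tzkc fkh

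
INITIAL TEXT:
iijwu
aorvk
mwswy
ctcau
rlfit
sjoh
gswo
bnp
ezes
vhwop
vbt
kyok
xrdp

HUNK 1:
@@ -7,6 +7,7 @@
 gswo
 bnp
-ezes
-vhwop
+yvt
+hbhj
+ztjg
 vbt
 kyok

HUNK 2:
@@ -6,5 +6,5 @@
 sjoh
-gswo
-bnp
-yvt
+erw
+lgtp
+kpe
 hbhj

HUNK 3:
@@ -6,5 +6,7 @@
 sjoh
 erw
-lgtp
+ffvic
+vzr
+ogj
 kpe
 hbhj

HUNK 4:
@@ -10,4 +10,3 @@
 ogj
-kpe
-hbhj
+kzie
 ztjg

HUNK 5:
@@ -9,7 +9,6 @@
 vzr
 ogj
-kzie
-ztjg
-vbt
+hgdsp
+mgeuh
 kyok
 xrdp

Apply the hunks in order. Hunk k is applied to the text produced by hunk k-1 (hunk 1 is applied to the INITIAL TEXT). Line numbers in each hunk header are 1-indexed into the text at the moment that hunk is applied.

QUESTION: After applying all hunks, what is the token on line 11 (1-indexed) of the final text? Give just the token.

Hunk 1: at line 7 remove [ezes,vhwop] add [yvt,hbhj,ztjg] -> 14 lines: iijwu aorvk mwswy ctcau rlfit sjoh gswo bnp yvt hbhj ztjg vbt kyok xrdp
Hunk 2: at line 6 remove [gswo,bnp,yvt] add [erw,lgtp,kpe] -> 14 lines: iijwu aorvk mwswy ctcau rlfit sjoh erw lgtp kpe hbhj ztjg vbt kyok xrdp
Hunk 3: at line 6 remove [lgtp] add [ffvic,vzr,ogj] -> 16 lines: iijwu aorvk mwswy ctcau rlfit sjoh erw ffvic vzr ogj kpe hbhj ztjg vbt kyok xrdp
Hunk 4: at line 10 remove [kpe,hbhj] add [kzie] -> 15 lines: iijwu aorvk mwswy ctcau rlfit sjoh erw ffvic vzr ogj kzie ztjg vbt kyok xrdp
Hunk 5: at line 9 remove [kzie,ztjg,vbt] add [hgdsp,mgeuh] -> 14 lines: iijwu aorvk mwswy ctcau rlfit sjoh erw ffvic vzr ogj hgdsp mgeuh kyok xrdp
Final line 11: hgdsp

Answer: hgdsp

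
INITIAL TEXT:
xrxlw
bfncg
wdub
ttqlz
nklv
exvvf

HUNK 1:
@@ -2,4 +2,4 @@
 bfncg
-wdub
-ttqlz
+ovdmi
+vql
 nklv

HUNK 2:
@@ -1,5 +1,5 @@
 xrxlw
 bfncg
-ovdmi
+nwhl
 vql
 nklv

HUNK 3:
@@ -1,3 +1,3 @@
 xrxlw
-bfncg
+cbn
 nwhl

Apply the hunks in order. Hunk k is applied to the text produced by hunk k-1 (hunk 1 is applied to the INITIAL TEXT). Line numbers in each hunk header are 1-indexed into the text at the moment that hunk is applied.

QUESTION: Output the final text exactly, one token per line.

Answer: xrxlw
cbn
nwhl
vql
nklv
exvvf

Derivation:
Hunk 1: at line 2 remove [wdub,ttqlz] add [ovdmi,vql] -> 6 lines: xrxlw bfncg ovdmi vql nklv exvvf
Hunk 2: at line 1 remove [ovdmi] add [nwhl] -> 6 lines: xrxlw bfncg nwhl vql nklv exvvf
Hunk 3: at line 1 remove [bfncg] add [cbn] -> 6 lines: xrxlw cbn nwhl vql nklv exvvf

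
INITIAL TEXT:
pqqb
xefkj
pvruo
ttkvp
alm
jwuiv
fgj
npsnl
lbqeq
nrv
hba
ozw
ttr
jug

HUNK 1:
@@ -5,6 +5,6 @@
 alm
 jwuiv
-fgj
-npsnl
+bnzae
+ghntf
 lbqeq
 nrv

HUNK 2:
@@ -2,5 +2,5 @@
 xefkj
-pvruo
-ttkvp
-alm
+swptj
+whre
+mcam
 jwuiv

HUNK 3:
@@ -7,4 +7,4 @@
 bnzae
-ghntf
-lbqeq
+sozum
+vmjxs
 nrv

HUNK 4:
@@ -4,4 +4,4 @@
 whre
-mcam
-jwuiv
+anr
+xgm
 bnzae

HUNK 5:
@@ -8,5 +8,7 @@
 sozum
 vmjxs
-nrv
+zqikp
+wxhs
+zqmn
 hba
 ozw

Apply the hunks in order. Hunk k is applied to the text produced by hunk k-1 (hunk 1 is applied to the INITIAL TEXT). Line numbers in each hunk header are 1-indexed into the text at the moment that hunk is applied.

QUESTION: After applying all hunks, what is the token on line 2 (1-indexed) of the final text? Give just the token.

Hunk 1: at line 5 remove [fgj,npsnl] add [bnzae,ghntf] -> 14 lines: pqqb xefkj pvruo ttkvp alm jwuiv bnzae ghntf lbqeq nrv hba ozw ttr jug
Hunk 2: at line 2 remove [pvruo,ttkvp,alm] add [swptj,whre,mcam] -> 14 lines: pqqb xefkj swptj whre mcam jwuiv bnzae ghntf lbqeq nrv hba ozw ttr jug
Hunk 3: at line 7 remove [ghntf,lbqeq] add [sozum,vmjxs] -> 14 lines: pqqb xefkj swptj whre mcam jwuiv bnzae sozum vmjxs nrv hba ozw ttr jug
Hunk 4: at line 4 remove [mcam,jwuiv] add [anr,xgm] -> 14 lines: pqqb xefkj swptj whre anr xgm bnzae sozum vmjxs nrv hba ozw ttr jug
Hunk 5: at line 8 remove [nrv] add [zqikp,wxhs,zqmn] -> 16 lines: pqqb xefkj swptj whre anr xgm bnzae sozum vmjxs zqikp wxhs zqmn hba ozw ttr jug
Final line 2: xefkj

Answer: xefkj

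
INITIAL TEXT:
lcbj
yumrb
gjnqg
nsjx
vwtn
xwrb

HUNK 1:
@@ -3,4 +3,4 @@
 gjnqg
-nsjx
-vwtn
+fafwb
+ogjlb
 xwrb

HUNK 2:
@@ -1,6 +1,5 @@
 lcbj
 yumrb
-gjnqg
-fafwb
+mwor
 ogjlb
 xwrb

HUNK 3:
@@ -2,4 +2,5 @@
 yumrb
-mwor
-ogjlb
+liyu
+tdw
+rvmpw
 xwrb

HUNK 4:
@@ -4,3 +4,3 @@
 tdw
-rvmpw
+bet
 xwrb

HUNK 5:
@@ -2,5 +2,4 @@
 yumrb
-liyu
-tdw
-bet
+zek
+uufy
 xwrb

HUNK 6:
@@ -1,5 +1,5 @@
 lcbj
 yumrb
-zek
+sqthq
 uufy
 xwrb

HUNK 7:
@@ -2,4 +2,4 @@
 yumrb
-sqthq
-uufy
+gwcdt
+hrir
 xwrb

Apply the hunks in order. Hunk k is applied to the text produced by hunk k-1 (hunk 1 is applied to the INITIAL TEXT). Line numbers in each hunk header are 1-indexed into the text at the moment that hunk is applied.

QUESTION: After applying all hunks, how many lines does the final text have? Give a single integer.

Answer: 5

Derivation:
Hunk 1: at line 3 remove [nsjx,vwtn] add [fafwb,ogjlb] -> 6 lines: lcbj yumrb gjnqg fafwb ogjlb xwrb
Hunk 2: at line 1 remove [gjnqg,fafwb] add [mwor] -> 5 lines: lcbj yumrb mwor ogjlb xwrb
Hunk 3: at line 2 remove [mwor,ogjlb] add [liyu,tdw,rvmpw] -> 6 lines: lcbj yumrb liyu tdw rvmpw xwrb
Hunk 4: at line 4 remove [rvmpw] add [bet] -> 6 lines: lcbj yumrb liyu tdw bet xwrb
Hunk 5: at line 2 remove [liyu,tdw,bet] add [zek,uufy] -> 5 lines: lcbj yumrb zek uufy xwrb
Hunk 6: at line 1 remove [zek] add [sqthq] -> 5 lines: lcbj yumrb sqthq uufy xwrb
Hunk 7: at line 2 remove [sqthq,uufy] add [gwcdt,hrir] -> 5 lines: lcbj yumrb gwcdt hrir xwrb
Final line count: 5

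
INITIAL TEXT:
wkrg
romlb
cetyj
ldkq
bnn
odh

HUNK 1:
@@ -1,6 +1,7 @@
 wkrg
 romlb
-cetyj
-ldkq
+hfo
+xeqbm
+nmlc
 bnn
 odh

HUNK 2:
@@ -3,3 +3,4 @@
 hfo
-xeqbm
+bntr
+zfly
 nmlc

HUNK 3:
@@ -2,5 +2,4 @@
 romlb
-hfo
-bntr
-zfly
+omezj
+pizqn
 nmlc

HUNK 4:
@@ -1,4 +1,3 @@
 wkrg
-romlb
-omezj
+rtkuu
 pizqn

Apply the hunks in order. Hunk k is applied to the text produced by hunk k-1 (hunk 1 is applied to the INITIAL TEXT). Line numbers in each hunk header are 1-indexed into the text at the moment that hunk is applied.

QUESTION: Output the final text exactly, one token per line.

Answer: wkrg
rtkuu
pizqn
nmlc
bnn
odh

Derivation:
Hunk 1: at line 1 remove [cetyj,ldkq] add [hfo,xeqbm,nmlc] -> 7 lines: wkrg romlb hfo xeqbm nmlc bnn odh
Hunk 2: at line 3 remove [xeqbm] add [bntr,zfly] -> 8 lines: wkrg romlb hfo bntr zfly nmlc bnn odh
Hunk 3: at line 2 remove [hfo,bntr,zfly] add [omezj,pizqn] -> 7 lines: wkrg romlb omezj pizqn nmlc bnn odh
Hunk 4: at line 1 remove [romlb,omezj] add [rtkuu] -> 6 lines: wkrg rtkuu pizqn nmlc bnn odh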